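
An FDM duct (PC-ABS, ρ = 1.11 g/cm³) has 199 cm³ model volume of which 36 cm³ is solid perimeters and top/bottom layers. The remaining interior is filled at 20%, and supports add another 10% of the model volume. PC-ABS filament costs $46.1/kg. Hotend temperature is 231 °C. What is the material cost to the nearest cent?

$4.53

Volume inside the shell = 199 − 36, so 163 cm³.
Infill deposited = 0.20 × 163 = 32.6 cm³.
Support = 0.10 × 199 = 19.9 cm³.
Deposited volume = 36 + 32.6 + 19.9, so 88.5 cm³.
Mass = 88.5 × 1.11, so 98.235 g.
Cost = 98.235 g / 1000 × $46.1/kg = $4.53.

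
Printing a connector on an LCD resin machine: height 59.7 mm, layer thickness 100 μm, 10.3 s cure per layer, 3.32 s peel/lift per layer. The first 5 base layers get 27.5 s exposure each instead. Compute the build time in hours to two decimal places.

2.28 hours

Layers = ⌈59.7/0.1⌉ = 597.
Base layers = 5 × (27.5 + 3.32), so 154.1 s.
Regular layers = 592 × (10.3 + 3.32) = 8063.04 s.
Sum: 154.1 + 8063.04 = 8217.14 s → 2.28 hours.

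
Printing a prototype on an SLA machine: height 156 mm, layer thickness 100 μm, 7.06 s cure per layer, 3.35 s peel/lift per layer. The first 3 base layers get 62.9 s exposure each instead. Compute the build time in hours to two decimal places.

4.56 hours

Number of layers: 156 / 0.1 → 1560 (rounded up).
Burn-in layers = 3 × (62.9 + 3.35), so 198.75 s.
Normal layers: 1557 × (7.06 + 3.35) → 16208.37 s.
Total = 198.75 + 16208.37 = 16407.12 s = 4.56 hours.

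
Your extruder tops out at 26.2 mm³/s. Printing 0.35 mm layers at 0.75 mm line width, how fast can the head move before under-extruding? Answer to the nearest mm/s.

100 mm/s

Extrusion cross-section = 0.35 × 0.75, so 0.2625 mm².
Max speed = 26.2 / 0.2625 = 99.81 ≈ 100 mm/s.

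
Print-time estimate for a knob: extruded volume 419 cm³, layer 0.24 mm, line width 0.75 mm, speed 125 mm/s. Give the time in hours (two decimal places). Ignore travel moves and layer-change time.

Line area = 0.24 × 0.75, so 0.18 mm².
Toolpath length = 419 cm³ / 0.18 mm² = 419000 / 0.18 = 2327777.8 mm.
Extrusion time = 2327777.8 / 125 = 18622.2 s.
That's 18622.2 s → 5.17 hours.

5.17 hours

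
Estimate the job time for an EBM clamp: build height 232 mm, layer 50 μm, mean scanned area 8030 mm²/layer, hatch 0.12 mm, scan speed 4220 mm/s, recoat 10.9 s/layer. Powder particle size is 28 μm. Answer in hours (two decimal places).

Layer count = ceil(232 / 0.05) = 4640.
Hatch length per layer: 8030 / 0.12 → 66916.7 mm.
Scan time per layer = 66916.7 / 4220, so 15.857 s.
Layer cycle = 15.857 + 10.9 = 26.757 s.
Build time = 4640 × 26.757 = 124152.48 s = 34.49 hours.

34.49 hours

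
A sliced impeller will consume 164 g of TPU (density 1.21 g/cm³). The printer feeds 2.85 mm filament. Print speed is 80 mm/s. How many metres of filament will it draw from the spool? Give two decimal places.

21.25 m

Volume = 164 g / 1.21 g·cm⁻³ = 135.5372 cm³ = 135537.2 mm³.
Cross-section of 2.85 mm filament: π·(2.85/2)² = 6.3794 mm².
Length = 135537.2 / 6.3794 = 21246.07 mm = 21.25 m.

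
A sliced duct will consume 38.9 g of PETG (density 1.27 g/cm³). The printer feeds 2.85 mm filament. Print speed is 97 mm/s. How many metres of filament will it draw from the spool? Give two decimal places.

Volume = 38.9 g / 1.27 g·cm⁻³ = 30.6299 cm³ = 30629.9 mm³.
A = π r² = π × 1.425² = 6.3794 mm².
L = V/A = 30629.9/6.3794 = 4801.38 mm → 4.80 m.

4.80 m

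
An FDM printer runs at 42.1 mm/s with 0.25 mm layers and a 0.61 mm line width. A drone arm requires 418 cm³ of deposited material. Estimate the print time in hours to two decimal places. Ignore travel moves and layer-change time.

Extrusion cross-section = 0.25 × 0.61, so 0.1525 mm².
Toolpath length = 418 cm³ / 0.1525 mm² = 418000 / 0.1525 = 2740983.6 mm.
Print-move time: 2740983.6 / 42.1 → 65106.5 s.
That's 65106.5 s → 18.09 hours.

18.09 hours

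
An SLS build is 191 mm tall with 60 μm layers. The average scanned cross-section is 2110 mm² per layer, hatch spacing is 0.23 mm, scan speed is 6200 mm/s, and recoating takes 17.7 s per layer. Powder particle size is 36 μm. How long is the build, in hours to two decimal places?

16.96 hours

Layers = ⌈191/0.06⌉ = 3184.
Per-layer scan distance = 2110 / 0.23 = 9173.9 mm.
Laser time per layer = 9173.9 / 6200, so 1.4797 s.
Time per layer = 1.4797 + 17.7 = 19.1797 s.
Build time = 3184 × 19.1797 = 61068.1648 s = 16.96 hours.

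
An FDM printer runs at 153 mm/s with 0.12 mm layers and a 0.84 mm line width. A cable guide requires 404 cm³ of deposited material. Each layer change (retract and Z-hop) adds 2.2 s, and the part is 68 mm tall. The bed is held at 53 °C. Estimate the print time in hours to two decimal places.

Bead cross-section = 0.12 × 0.84 = 0.1008 mm².
Total extruded path = 404000/0.1008 = 4007936.5 mm.
Time extruding = 4007936.5 / 153 = 26195.7 s.
Layer count = ceil(68 / 0.12) = 567.
Z-hop total = 567 × 2.2, so 1247.4 s.
Total = 26195.7 + 1247.4 = 27443.1 s = 7.62 hours.

7.62 hours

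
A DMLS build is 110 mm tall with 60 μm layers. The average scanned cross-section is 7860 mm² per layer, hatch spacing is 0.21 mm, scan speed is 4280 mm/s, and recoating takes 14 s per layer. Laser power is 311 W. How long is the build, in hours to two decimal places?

11.59 hours

Layers = ⌈110/0.06⌉ = 1834.
Scan path per layer = 7860 / 0.21 = 37428.6 mm.
Scan time per layer = 37428.6 / 4280 = 8.745 s.
Time per layer = 8.745 + 14, so 22.745 s.
Build time = 1834 × 22.745 = 41714.33 s = 11.59 hours.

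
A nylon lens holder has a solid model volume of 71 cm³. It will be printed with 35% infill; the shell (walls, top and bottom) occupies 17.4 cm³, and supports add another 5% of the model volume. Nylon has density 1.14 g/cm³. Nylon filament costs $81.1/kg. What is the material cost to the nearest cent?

$3.67

Interior volume: 71 − 17.4 → 53.6 cm³.
Infill deposited = 0.35 × 53.6, so 18.76 cm³.
Support = 0.05 × 71 = 3.55 cm³.
Total printed volume = 17.4 + 18.76 + 3.55 = 39.71 cm³.
Mass = 39.71 × 1.14 = 45.2694 g.
At $81.1/kg: 45.2694/1000 × 81.1 = $3.67.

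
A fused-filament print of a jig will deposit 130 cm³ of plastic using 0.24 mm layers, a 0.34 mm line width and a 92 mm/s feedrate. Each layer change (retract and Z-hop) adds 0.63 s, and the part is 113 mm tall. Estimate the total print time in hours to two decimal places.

4.89 hours

Line area: 0.24 × 0.34 → 0.0816 mm².
Toolpath length = 130 cm³ / 0.0816 mm² = 130000 / 0.0816 = 1593137.3 mm.
Extrusion time = 1593137.3 / 92, so 17316.7 s.
Layers = ⌈113/0.24⌉ = 471.
Z-hop total = 471 × 0.63 = 296.73 s.
Altogether 17316.7 + 296.73 = 17613.43 s, i.e. 4.89 hours.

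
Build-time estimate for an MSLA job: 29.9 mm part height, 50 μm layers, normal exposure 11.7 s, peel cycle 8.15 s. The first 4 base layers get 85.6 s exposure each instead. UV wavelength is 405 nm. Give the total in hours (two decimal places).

Number of layers: 29.9 / 0.05 → 598 (rounded up).
Burn-in layers = 4 × (85.6 + 8.15), so 375 s.
Regular layers = 594 × (11.7 + 8.15), so 11790.9 s.
Total = 375 + 11790.9 = 12165.9 s = 3.38 hours.

3.38 hours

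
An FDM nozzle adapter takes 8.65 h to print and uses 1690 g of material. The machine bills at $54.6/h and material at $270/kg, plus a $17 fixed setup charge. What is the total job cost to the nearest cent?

Machine-time cost: 54.6 × 8.65 → $472.29.
Material charge = 270 × 1690/1000 = $456.30.
Total = 472.29 + 456.30 + 17 = $945.59.

$945.59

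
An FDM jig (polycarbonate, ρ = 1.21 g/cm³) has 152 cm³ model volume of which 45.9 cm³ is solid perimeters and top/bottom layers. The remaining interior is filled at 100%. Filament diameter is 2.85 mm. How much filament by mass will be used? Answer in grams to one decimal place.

183.9 g

Infill region = 152 − 45.9, so 106.1 cm³.
Infill volume = 1.00 × 106.1 = 106.1 cm³.
Total printed volume: 45.9 + 106.1 → 152 cm³.
Mass = 152 × 1.21, so 183.92 g.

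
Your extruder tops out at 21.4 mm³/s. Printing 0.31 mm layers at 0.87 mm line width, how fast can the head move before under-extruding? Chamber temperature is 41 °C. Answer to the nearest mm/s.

79 mm/s

A: 0.31 × 0.87 → 0.2697 mm².
Max speed = 21.4 / 0.2697 = 79.35 ≈ 79 mm/s.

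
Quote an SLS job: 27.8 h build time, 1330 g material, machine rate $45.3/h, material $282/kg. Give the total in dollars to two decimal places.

Machine-time cost = 45.3 × 27.8, so $1259.34.
Material cost = 282 × 1330/1000 = $375.06.
Job cost: 1259.34 + 375.06 = $1634.40.

$1634.40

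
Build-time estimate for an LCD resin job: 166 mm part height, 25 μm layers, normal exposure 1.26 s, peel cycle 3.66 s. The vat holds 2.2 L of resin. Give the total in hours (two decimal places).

9.07 hours

Layer count = ceil(166 / 0.025) = 6640.
Per-layer time = 1.26 + 3.66 = 4.92 s.
Total = 6640 × 4.92 = 32668.8 s = 9.07 hours.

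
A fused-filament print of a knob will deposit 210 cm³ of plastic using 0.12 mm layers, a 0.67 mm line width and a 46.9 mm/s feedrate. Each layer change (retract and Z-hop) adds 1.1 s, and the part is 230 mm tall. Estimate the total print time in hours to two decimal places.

16.06 hours

Bead cross-section: 0.12 × 0.67 → 0.0804 mm².
Toolpath length = 210 cm³ / 0.0804 mm² = 210000 / 0.0804 = 2611940.3 mm.
Time extruding = 2611940.3 / 46.9 = 55691.7 s.
Layer count = ceil(230 / 0.12) = 1917.
Z-hop total = 1917 × 1.1, so 2108.7 s.
Altogether 55691.7 + 2108.7 = 57800.4 s, i.e. 16.06 hours.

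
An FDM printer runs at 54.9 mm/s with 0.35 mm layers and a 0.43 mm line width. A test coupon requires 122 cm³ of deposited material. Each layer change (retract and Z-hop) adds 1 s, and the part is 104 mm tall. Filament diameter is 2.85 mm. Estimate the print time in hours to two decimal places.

Extrusion cross-section = 0.35 × 0.43, so 0.1505 mm².
Total extruded path = 122000/0.1505 = 810631.2 mm.
Extrusion time: 810631.2 / 54.9 → 14765.6 s.
Number of layers: 104 / 0.35 → 298 (rounded up).
Z-hop total = 298 × 1 = 298 s.
Altogether 14765.6 + 298 = 15063.6 s, i.e. 4.18 hours.

4.18 hours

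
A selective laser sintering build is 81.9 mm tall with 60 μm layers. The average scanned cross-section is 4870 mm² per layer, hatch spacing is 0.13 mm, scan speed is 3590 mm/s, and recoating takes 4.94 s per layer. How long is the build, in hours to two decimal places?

Number of layers: 81.9 / 0.06 → 1365 (rounded up).
Scan path per layer = 4870 / 0.13 = 37461.5 mm.
Laser time per layer: 37461.5 / 3590 → 10.435 s.
Time per layer: 10.435 + 4.94 → 15.375 s.
Build time = 1365 × 15.375 = 20986.875 s = 5.83 hours.

5.83 hours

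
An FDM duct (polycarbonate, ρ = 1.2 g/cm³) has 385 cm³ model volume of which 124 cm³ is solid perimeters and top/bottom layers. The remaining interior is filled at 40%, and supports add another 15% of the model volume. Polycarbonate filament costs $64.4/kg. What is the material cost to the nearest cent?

Interior volume = 385 − 124, so 261 cm³.
Deposited infill: 0.40 × 261 → 104.4 cm³.
Support = 0.15 × 385, so 57.75 cm³.
Total extruded: 124 + 104.4 + 57.75 → 286.15 cm³.
Mass: 286.15 × 1.2 → 343.38 g.
Cost = 343.38 g / 1000 × $64.4/kg = $22.11.

$22.11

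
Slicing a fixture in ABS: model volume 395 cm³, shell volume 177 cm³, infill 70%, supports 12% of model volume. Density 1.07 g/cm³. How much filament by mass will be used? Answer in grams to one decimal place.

403.4 g

Infill region: 395 − 177 → 218 cm³.
Infill deposited = 0.70 × 218 = 152.6 cm³.
Support = 0.12 × 395 = 47.4 cm³.
Total extruded = 177 + 152.6 + 47.4 = 377 cm³.
Mass: 377 × 1.07 → 403.39 g.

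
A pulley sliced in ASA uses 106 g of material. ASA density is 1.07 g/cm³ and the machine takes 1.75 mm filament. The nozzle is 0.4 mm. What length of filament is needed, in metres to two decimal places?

41.19 m

Extruded volume: 106/1.07 = 99.0654 cm³ (99065.4 mm³).
Cross-section of 1.75 mm filament: π·(1.75/2)² = 2.4053 mm².
L = V/A = 99065.4/2.4053 = 41186.3 mm → 41.19 m.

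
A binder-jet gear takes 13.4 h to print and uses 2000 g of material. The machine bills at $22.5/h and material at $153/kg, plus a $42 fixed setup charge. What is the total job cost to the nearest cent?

$649.50

Time charge: 22.5 × 13.4 → $301.50.
Material charge = 153 × 2000/1000, so $306.00.
Adding setup: 301.50 + 306.00 + 42 → $649.50.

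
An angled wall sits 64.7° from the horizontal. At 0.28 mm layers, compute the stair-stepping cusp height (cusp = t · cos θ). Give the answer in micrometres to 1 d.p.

119.7 μm

h_c = t·cos θ = 0.28 × 0.4274 = 0.119672 mm (119.7 μm).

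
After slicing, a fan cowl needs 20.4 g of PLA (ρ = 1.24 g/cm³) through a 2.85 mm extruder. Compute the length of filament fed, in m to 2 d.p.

2.58 m

Extruded volume: 20.4/1.24 = 16.4516 cm³ (16451.6 mm³).
A = π r² = π × 1.425² = 6.3794 mm².
Length = 16451.6 / 6.3794 = 2578.86 mm = 2.58 m.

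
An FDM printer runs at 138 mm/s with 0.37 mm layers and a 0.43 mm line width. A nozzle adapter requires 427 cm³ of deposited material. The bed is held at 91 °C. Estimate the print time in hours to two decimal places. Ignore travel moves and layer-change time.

Line area = 0.37 × 0.43 = 0.1591 mm².
Path length: 427000 mm³ / 0.1591 mm² → 2683846.6 mm.
Extrusion time = 2683846.6 / 138, so 19448.2 s.
That's 19448.2 s → 5.40 hours.

5.40 hours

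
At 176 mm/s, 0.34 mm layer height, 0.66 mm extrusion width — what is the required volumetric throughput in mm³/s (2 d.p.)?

39.49

A = 0.34 × 0.66 = 0.2244 mm².
Volumetric flow = 176 × 0.2244 = 39.49 mm³/s.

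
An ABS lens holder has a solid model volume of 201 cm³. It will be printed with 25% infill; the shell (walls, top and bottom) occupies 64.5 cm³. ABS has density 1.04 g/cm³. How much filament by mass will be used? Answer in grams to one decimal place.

Interior volume: 201 − 64.5 → 136.5 cm³.
Infill volume: 0.25 × 136.5 → 34.125 cm³.
Deposited volume: 64.5 + 34.125 → 98.625 cm³.
Mass: 98.625 × 1.04 → 102.57 g.

102.6 g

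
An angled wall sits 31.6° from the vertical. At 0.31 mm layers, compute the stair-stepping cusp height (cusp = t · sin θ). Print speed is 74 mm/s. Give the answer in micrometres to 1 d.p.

sin(31.6°) = 0.5240, so cusp = 0.31 × 0.5240 = 0.16244 mm → 162.4 μm.

162.4 μm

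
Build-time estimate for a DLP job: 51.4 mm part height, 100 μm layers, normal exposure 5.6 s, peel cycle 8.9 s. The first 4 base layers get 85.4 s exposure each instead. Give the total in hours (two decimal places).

2.16 hours

Number of layers: 51.4 / 0.1 → 514 (rounded up).
Bottom layers = 4 × (85.4 + 8.9), so 377.2 s.
Normal layers: 510 × (5.6 + 8.9) → 7395 s.
Total = 377.2 + 7395 = 7772.2 s = 2.16 hours.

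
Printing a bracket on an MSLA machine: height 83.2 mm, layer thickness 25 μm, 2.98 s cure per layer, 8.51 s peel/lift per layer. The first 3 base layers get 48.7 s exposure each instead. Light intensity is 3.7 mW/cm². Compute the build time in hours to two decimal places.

10.66 hours

Layer count = ceil(83.2 / 0.025) = 3328.
Bottom layers = 3 × (48.7 + 8.51) = 171.63 s.
Remaining layers = 3325 × (2.98 + 8.51) = 38204.25 s.
Total = 171.63 + 38204.25 = 38375.88 s = 10.66 hours.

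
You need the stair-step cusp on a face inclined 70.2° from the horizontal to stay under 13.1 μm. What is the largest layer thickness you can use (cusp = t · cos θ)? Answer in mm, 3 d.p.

0.039 mm

cos(70.2°) = 0.3387; t_max = 0.0131/0.3387 = 0.039 mm.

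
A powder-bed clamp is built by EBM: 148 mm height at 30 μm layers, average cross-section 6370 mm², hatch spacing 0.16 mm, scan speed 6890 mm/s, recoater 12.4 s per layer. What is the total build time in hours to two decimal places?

24.91 hours

Number of layers: 148 / 0.03 → 4934 (rounded up).
Per-layer scan distance: 6370 / 0.16 → 39812.5 mm.
Per-layer scan time = 39812.5 / 6890 = 5.7783 s.
Layer cycle = 5.7783 + 12.4, so 18.1783 s.
4934 layers × 18.1783 s/layer = 89691.7322 s, i.e. 24.91 hours.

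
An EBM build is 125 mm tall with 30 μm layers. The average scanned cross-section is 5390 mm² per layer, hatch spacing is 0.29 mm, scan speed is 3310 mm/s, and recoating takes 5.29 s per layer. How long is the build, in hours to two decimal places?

Layer count = ceil(125 / 0.03) = 4167.
Hatch length per layer = 5390 / 0.29, so 18586.2 mm.
Per-layer scan time: 18586.2 / 3310 → 5.6152 s.
Per-layer time: 5.6152 + 5.29 → 10.9052 s.
Build time = 4167 × 10.9052 = 45441.9684 s = 12.62 hours.

12.62 hours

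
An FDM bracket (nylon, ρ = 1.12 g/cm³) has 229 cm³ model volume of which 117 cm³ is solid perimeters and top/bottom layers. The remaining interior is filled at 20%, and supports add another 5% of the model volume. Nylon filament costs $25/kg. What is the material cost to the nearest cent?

$4.22

Interior volume = 229 − 117, so 112 cm³.
Infill deposited = 0.20 × 112 = 22.4 cm³.
Support: 0.05 × 229 → 11.45 cm³.
Total extruded = 117 + 22.4 + 11.45 = 150.85 cm³.
Mass = 150.85 × 1.12 = 168.952 g.
At $25/kg: 168.952/1000 × 25 = $4.22.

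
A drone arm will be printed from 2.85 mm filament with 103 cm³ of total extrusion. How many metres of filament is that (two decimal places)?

16.15 m

Filament cross-section = π × (2.85/2)² = 6.3794 mm².
L = 103000 mm³ / 6.3794 mm² = 16145.72 mm, i.e. 16.15 m.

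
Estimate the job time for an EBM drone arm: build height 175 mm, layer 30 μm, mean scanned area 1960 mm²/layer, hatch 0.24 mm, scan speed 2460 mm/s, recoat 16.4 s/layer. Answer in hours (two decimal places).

Layers = ⌈175/0.03⌉ = 5834.
Per-layer scan distance = 1960 / 0.24 = 8166.7 mm.
Per-layer scan time: 8166.7 / 2460 → 3.3198 s.
Layer cycle: 3.3198 + 16.4 → 19.7198 s.
Build time = 5834 × 19.7198 = 115045.3132 s = 31.96 hours.

31.96 hours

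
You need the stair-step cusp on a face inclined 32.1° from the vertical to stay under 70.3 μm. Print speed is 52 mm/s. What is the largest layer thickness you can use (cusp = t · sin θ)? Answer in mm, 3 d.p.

0.132 mm

t = h_c / sin θ = 0.0703 / 0.5314 = 0.132 mm.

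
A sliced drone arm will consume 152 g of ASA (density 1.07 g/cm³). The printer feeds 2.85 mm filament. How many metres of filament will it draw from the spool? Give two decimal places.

Volume = 152 g / 1.07 g·cm⁻³ = 142.0561 cm³ = 142056.1 mm³.
Filament cross-section = π × (2.85/2)² = 6.3794 mm².
Length = 142056.1 / 6.3794 = 22267.94 mm = 22.27 m.

22.27 m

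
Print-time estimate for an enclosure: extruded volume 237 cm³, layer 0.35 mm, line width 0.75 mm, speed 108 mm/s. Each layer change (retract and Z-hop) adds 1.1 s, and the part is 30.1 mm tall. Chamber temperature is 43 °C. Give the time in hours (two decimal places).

2.35 hours

Bead cross-section: 0.35 × 0.75 → 0.2625 mm².
Total extruded path = 237000/0.2625 = 902857.1 mm.
Time extruding = 902857.1 / 108, so 8359.8 s.
Layers = ⌈30.1/0.35⌉ = 86.
Layer-change overhead = 86 × 1.1, so 94.6 s.
Altogether 8359.8 + 94.6 = 8454.4 s, i.e. 2.35 hours.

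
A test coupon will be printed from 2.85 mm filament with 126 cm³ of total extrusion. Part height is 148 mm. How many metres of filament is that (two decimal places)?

Cross-section of 2.85 mm filament: π·(2.85/2)² = 6.3794 mm².
L = 126000 mm³ / 6.3794 mm² = 19751.07 mm, i.e. 19.75 m.

19.75 m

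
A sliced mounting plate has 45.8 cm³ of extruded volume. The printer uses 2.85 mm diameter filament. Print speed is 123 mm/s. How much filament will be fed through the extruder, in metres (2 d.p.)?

Cross-section of 2.85 mm filament: π·(2.85/2)² = 6.3794 mm².
L = 45800 mm³ / 6.3794 mm² = 7179.36 mm, i.e. 7.18 m.

7.18 m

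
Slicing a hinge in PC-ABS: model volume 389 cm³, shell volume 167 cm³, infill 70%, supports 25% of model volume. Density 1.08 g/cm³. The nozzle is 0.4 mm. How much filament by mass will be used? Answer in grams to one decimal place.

Infill region = 389 − 167 = 222 cm³.
Infill volume = 0.70 × 222 = 155.4 cm³.
Support = 0.25 × 389 = 97.25 cm³.
Deposited volume = 167 + 155.4 + 97.25, so 419.65 cm³.
Mass = 419.65 × 1.08 = 453.222 g.

453.2 g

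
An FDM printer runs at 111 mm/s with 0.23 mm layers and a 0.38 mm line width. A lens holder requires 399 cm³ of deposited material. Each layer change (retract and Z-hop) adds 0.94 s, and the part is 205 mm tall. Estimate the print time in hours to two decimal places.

11.66 hours

Line area: 0.23 × 0.38 → 0.0874 mm².
Total extruded path = 399000/0.0874 = 4565217.4 mm.
Print-move time = 4565217.4 / 111 = 41128.1 s.
Layers = ⌈205/0.23⌉ = 892.
Layer-change overhead = 892 × 0.94 = 838.48 s.
Total = 41128.1 + 838.48 = 41966.58 s = 11.66 hours.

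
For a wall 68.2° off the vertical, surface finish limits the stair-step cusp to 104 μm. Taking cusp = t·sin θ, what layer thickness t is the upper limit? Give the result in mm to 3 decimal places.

0.112 mm

sin(68.2°) = 0.9285; t_max = 0.104/0.9285 = 0.112 mm.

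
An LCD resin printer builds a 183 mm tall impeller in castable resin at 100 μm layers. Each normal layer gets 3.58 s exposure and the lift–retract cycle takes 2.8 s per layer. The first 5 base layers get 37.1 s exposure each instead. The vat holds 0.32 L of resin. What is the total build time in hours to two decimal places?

Layer count = ceil(183 / 0.1) = 1830.
Base layers: 5 × (37.1 + 2.8) → 199.5 s.
Regular layers = 1825 × (3.58 + 2.8), so 11643.5 s.
Total = 199.5 + 11643.5 = 11843 s = 3.29 hours.

3.29 hours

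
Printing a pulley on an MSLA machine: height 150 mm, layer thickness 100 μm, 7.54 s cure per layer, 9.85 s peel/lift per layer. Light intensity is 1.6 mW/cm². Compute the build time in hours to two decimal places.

7.25 hours

Number of layers: 150 / 0.1 → 1500 (rounded up).
Per-layer time = 7.54 + 9.85, so 17.39 s.
Build time: 1500 × 17.39 s = 26085 s, i.e. 7.25 hours.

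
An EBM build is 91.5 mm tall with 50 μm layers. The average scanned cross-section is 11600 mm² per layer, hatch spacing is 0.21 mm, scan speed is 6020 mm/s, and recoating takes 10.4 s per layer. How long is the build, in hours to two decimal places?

9.95 hours

Number of layers: 91.5 / 0.05 → 1830 (rounded up).
Hatch length per layer: 11600 / 0.21 → 55238.1 mm.
Scan time per layer = 55238.1 / 6020 = 9.1758 s.
Per-layer time: 9.1758 + 10.4 → 19.5758 s.
1830 layers × 19.5758 s/layer = 35823.714 s, i.e. 9.95 hours.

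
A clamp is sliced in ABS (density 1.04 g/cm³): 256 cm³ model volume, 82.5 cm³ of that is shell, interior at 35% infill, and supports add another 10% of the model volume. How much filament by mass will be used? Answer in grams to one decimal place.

175.6 g

Volume inside the shell = 256 − 82.5 = 173.5 cm³.
Infill volume = 0.35 × 173.5 = 60.725 cm³.
Support = 0.10 × 256 = 25.6 cm³.
Deposited volume = 82.5 + 60.725 + 25.6, so 168.825 cm³.
Mass = 168.825 × 1.04, so 175.578 g.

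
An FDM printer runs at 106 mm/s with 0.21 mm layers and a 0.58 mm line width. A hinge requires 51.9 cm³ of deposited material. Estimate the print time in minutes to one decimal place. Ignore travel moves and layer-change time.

Bead cross-section: 0.21 × 0.58 → 0.1218 mm².
Total extruded path = 51900/0.1218 = 426108.4 mm.
Extrusion time = 426108.4 / 106, so 4019.9 s.
That's 4019.9 s → 67.0 minutes.

67.0 minutes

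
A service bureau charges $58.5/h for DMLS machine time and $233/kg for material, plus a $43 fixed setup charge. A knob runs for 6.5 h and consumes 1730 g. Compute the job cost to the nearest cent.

$826.34

Machine-time cost: 58.5 × 6.5 → $380.25.
Feedstock cost: 233 × 1730/1000 → $403.09.
Adding setup: 380.25 + 403.09 + 43 → $826.34.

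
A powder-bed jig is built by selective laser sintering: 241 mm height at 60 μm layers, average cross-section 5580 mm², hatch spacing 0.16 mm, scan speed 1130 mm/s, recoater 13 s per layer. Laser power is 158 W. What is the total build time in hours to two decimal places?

Layer count = ceil(241 / 0.06) = 4017.
Per-layer scan distance = 5580 / 0.16 = 34875 mm.
Laser time per layer = 34875 / 1130, so 30.8628 s.
Time per layer = 30.8628 + 13 = 43.8628 s.
Build time = 4017 × 43.8628 = 176196.8676 s = 48.94 hours.

48.94 hours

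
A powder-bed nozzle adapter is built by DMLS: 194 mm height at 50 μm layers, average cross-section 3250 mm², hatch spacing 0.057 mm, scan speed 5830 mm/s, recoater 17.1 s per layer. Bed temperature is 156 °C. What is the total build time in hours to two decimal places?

Layers = ⌈194/0.05⌉ = 3880.
Hatch length per layer = 3250 / 0.057 = 57017.5 mm.
Laser time per layer: 57017.5 / 5830 → 9.78 s.
Per-layer time = 9.78 + 17.1, so 26.88 s.
3880 layers × 26.88 s/layer = 104294.4 s, i.e. 28.97 hours.

28.97 hours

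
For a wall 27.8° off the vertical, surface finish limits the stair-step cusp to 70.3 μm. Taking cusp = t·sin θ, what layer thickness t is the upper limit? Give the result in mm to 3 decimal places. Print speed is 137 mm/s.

0.151 mm

t = h_c / sin θ = 0.0703 / 0.4664 = 0.151 mm.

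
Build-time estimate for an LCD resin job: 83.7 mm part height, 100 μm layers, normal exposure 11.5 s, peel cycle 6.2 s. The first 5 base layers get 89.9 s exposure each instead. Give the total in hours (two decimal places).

4.22 hours

Layers = ⌈83.7/0.1⌉ = 837.
Bottom layers: 5 × (89.9 + 6.2) → 480.5 s.
Remaining layers: 832 × (11.5 + 6.2) → 14726.4 s.
Sum: 480.5 + 14726.4 = 15206.9 s → 4.22 hours.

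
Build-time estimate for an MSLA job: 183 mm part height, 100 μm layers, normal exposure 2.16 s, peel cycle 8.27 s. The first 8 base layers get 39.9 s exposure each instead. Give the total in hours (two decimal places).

5.39 hours

Layer count = ceil(183 / 0.1) = 1830.
Burn-in layers = 8 × (39.9 + 8.27) = 385.36 s.
Regular layers = 1822 × (2.16 + 8.27), so 19003.46 s.
Total = 385.36 + 19003.46 = 19388.82 s = 5.39 hours.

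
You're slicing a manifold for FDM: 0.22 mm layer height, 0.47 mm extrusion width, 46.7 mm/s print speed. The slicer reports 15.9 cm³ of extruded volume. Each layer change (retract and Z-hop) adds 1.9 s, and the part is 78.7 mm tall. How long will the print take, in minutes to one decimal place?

Line area = 0.22 × 0.47, so 0.1034 mm².
Total extruded path = 15900/0.1034 = 153771.8 mm.
Print-move time = 153771.8 / 46.7, so 3292.8 s.
Layers = ⌈78.7/0.22⌉ = 358.
Non-print overhead = 358 × 1.9 = 680.2 s.
Altogether 3292.8 + 680.2 = 3973 s, i.e. 66.2 minutes.

66.2 minutes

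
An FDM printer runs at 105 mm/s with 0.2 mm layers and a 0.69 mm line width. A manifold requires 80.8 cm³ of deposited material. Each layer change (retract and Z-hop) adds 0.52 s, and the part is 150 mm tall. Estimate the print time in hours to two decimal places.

1.66 hours

Extrusion cross-section = 0.2 × 0.69 = 0.138 mm².
Path length: 80800 mm³ / 0.138 mm² → 585507.2 mm.
Print-move time: 585507.2 / 105 → 5576.3 s.
Layer count = ceil(150 / 0.2) = 750.
Layer-change overhead = 750 × 0.52 = 390 s.
Total = 5576.3 + 390 = 5966.3 s = 1.66 hours.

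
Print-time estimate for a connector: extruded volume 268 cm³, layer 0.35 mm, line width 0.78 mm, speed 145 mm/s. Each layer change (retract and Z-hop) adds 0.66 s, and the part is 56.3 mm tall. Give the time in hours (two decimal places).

1.91 hours

Line area = 0.35 × 0.78 = 0.273 mm².
Total extruded path = 268000/0.273 = 981685 mm.
Extrusion time: 981685 / 145 → 6770.2 s.
Number of layers: 56.3 / 0.35 → 161 (rounded up).
Non-print overhead = 161 × 0.66 = 106.26 s.
Total = 6770.2 + 106.26 = 6876.46 s = 1.91 hours.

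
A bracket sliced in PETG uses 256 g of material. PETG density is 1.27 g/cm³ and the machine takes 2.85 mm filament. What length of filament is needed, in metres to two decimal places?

Volume = 256 g / 1.27 g·cm⁻³ = 201.5748 cm³ = 201574.8 mm³.
A = π r² = π × 1.425² = 6.3794 mm².
L = V/A = 201574.8/6.3794 = 31597.77 mm → 31.60 m.

31.60 m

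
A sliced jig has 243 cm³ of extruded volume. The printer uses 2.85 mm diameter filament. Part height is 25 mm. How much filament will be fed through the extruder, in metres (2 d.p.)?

A = π r² = π × 1.425² = 6.3794 mm².
L = 243000 mm³ / 6.3794 mm² = 38091.36 mm, i.e. 38.09 m.

38.09 m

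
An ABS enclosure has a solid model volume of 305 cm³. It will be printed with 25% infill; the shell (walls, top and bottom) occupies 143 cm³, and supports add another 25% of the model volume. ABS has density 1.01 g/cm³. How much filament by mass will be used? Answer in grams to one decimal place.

262.3 g

Interior volume = 305 − 143 = 162 cm³.
Infill deposited = 0.25 × 162, so 40.5 cm³.
Support = 0.25 × 305 = 76.25 cm³.
Deposited volume = 143 + 40.5 + 76.25, so 259.75 cm³.
Mass = 259.75 × 1.01 = 262.3475 g.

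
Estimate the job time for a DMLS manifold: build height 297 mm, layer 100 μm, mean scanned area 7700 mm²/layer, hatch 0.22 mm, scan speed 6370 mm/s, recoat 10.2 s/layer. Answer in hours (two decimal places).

12.95 hours

Layers = ⌈297/0.1⌉ = 2970.
Per-layer scan distance = 7700 / 0.22 = 35000 mm.
Per-layer scan time: 35000 / 6370 → 5.4945 s.
Layer cycle = 5.4945 + 10.2, so 15.6945 s.
2970 layers × 15.6945 s/layer = 46612.665 s, i.e. 12.95 hours.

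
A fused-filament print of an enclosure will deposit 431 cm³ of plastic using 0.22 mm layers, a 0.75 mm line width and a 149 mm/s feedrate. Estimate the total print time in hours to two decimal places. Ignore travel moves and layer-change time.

Extrusion cross-section = 0.22 × 0.75, so 0.165 mm².
Path length: 431000 mm³ / 0.165 mm² → 2612121.2 mm.
Time extruding = 2612121.2 / 149, so 17531 s.
Converting: 17531 s = 4.87 hours.

4.87 hours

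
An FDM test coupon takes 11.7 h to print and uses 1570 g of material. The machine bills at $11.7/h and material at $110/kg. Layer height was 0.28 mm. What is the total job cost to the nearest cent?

Time charge: 11.7 × 11.7 → $136.89.
Material charge = 110 × 1570/1000, so $172.70.
Total = 136.89 + 172.70 = $309.59.

$309.59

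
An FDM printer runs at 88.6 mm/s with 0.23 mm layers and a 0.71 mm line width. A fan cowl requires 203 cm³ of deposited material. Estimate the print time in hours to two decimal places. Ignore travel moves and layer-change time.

3.90 hours

Line area: 0.23 × 0.71 → 0.1633 mm².
Toolpath length = 203 cm³ / 0.1633 mm² = 203000 / 0.1633 = 1243110.8 mm.
Extrusion time: 1243110.8 / 88.6 → 14030.6 s.
That's 14030.6 s → 3.90 hours.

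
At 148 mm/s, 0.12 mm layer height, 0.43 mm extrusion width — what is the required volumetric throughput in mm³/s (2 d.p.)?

7.64

Bead cross-section = 0.12 × 0.43 = 0.0516 mm².
Q = v·A = 148 × 0.0516 = 7.64 mm³/s.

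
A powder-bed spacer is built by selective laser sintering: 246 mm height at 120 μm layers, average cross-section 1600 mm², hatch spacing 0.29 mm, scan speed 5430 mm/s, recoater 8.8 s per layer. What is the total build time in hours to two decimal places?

5.59 hours

Number of layers: 246 / 0.12 → 2050 (rounded up).
Per-layer scan distance = 1600 / 0.29, so 5517.2 mm.
Per-layer scan time = 5517.2 / 5430, so 1.0161 s.
Layer cycle = 1.0161 + 8.8, so 9.8161 s.
2050 layers × 9.8161 s/layer = 20123.005 s, i.e. 5.59 hours.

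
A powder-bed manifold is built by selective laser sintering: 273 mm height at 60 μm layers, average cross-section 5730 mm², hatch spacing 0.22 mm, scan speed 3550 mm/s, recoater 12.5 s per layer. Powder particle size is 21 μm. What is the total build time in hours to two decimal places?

Number of layers: 273 / 0.06 → 4550 (rounded up).
Hatch length per layer = 5730 / 0.22, so 26045.5 mm.
Scan time per layer: 26045.5 / 3550 → 7.3368 s.
Per-layer time = 7.3368 + 12.5 = 19.8368 s.
4550 layers × 19.8368 s/layer = 90257.44 s, i.e. 25.07 hours.

25.07 hours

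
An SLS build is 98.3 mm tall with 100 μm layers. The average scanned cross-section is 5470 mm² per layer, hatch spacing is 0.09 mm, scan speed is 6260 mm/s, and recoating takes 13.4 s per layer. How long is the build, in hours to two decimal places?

Number of layers: 98.3 / 0.1 → 983 (rounded up).
Scan path per layer: 5470 / 0.09 → 60777.8 mm.
Scan time per layer = 60777.8 / 6260, so 9.7089 s.
Time per layer: 9.7089 + 13.4 → 23.1089 s.
983 layers × 23.1089 s/layer = 22716.0487 s, i.e. 6.31 hours.

6.31 hours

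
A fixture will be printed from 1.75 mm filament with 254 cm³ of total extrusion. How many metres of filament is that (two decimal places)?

Cross-section of 1.75 mm filament: π·(1.75/2)² = 2.4053 mm².
Length = 254 cm³ / 2.4053 mm² = 254000 / 2.4053 = 105600.13 mm = 105.60 m.

105.60 m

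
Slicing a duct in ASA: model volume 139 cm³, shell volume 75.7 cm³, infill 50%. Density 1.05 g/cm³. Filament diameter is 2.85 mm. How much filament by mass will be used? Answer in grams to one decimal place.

Infill region = 139 − 75.7, so 63.3 cm³.
Infill volume = 0.50 × 63.3 = 31.65 cm³.
Total extruded = 75.7 + 31.65 = 107.35 cm³.
Mass = 107.35 × 1.05 = 112.7175 g.

112.7 g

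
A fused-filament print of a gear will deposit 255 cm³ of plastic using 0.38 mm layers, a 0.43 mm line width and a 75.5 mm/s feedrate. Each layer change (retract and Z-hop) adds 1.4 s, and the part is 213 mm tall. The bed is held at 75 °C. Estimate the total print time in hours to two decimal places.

5.96 hours

Bead cross-section = 0.38 × 0.43 = 0.1634 mm².
Toolpath length = 255 cm³ / 0.1634 mm² = 255000 / 0.1634 = 1560587.5 mm.
Time extruding = 1560587.5 / 75.5, so 20670 s.
Layer count = ceil(213 / 0.38) = 561.
Layer-change overhead: 561 × 1.4 → 785.4 s.
Total = 20670 + 785.4 = 21455.4 s = 5.96 hours.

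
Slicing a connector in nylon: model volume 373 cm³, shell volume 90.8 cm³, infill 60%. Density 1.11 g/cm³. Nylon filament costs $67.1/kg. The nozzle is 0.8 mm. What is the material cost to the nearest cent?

Interior volume = 373 − 90.8, so 282.2 cm³.
Deposited infill = 0.60 × 282.2, so 169.32 cm³.
Deposited volume = 90.8 + 169.32 = 260.12 cm³.
Mass = 260.12 × 1.11, so 288.7332 g.
At $67.1/kg: 288.7332/1000 × 67.1 = $19.37.

$19.37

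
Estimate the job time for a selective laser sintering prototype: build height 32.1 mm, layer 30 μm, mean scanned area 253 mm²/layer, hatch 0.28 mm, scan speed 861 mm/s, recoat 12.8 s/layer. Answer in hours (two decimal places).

4.12 hours

Layers = ⌈32.1/0.03⌉ = 1070.
Scan path per layer = 253 / 0.28 = 903.6 mm.
Scan time per layer: 903.6 / 861 → 1.0495 s.
Time per layer: 1.0495 + 12.8 → 13.8495 s.
1070 layers × 13.8495 s/layer = 14818.965 s, i.e. 4.12 hours.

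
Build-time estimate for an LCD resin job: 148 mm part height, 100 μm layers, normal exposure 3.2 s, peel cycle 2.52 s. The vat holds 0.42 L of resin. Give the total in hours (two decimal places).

2.35 hours

Layer count = ceil(148 / 0.1) = 1480.
Cycle time = 3.2 + 2.52, so 5.72 s.
Build time: 1480 × 5.72 s = 8465.6 s, i.e. 2.35 hours.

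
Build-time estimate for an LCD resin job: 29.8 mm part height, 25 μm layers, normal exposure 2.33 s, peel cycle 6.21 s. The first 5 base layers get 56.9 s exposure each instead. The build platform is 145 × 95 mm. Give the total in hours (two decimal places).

2.90 hours

Layer count = ceil(29.8 / 0.025) = 1192.
Base layers: 5 × (56.9 + 6.21) → 315.55 s.
Normal layers = 1187 × (2.33 + 6.21), so 10136.98 s.
Sum: 315.55 + 10136.98 = 10452.53 s → 2.90 hours.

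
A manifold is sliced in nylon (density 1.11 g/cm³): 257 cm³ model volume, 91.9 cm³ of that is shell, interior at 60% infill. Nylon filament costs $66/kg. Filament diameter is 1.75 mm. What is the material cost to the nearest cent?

Volume inside the shell = 257 − 91.9 = 165.1 cm³.
Deposited infill = 0.60 × 165.1 = 99.06 cm³.
Total printed volume: 91.9 + 99.06 → 190.96 cm³.
Mass: 190.96 × 1.11 → 211.9656 g.
Cost = 211.9656 g / 1000 × $66/kg = $13.99.

$13.99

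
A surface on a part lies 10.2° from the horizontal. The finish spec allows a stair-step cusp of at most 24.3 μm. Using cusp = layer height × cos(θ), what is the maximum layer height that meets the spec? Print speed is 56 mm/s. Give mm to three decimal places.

cos(10.2°) = 0.9842; t_max = 0.0243/0.9842 = 0.025 mm.

0.025 mm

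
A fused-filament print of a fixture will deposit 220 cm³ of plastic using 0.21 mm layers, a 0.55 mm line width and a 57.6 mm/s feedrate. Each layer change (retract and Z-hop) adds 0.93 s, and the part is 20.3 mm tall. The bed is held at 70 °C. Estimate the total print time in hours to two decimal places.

9.21 hours

Extrusion cross-section: 0.21 × 0.55 → 0.1155 mm².
Toolpath length = 220 cm³ / 0.1155 mm² = 220000 / 0.1155 = 1904761.9 mm.
Extrusion time = 1904761.9 / 57.6 = 33068.8 s.
Layers = ⌈20.3/0.21⌉ = 97.
Z-hop total = 97 × 0.93 = 90.21 s.
Total = 33068.8 + 90.21 = 33159.01 s = 9.21 hours.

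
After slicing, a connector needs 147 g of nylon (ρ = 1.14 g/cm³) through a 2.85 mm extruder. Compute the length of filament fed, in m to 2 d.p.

20.21 m

Volume = 147 g / 1.14 g·cm⁻³ = 128.9474 cm³ = 128947.4 mm³.
A = π r² = π × 1.425² = 6.3794 mm².
Length = 128947.4 / 6.3794 = 20213.09 mm = 20.21 m.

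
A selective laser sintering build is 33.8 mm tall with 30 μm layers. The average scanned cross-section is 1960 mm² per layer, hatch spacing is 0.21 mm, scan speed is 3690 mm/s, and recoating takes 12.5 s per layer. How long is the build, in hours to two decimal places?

Number of layers: 33.8 / 0.03 → 1127 (rounded up).
Scan path per layer = 1960 / 0.21 = 9333.3 mm.
Laser time per layer = 9333.3 / 3690 = 2.5293 s.
Layer cycle: 2.5293 + 12.5 → 15.0293 s.
Build time = 1127 × 15.0293 = 16938.0211 s = 4.71 hours.

4.71 hours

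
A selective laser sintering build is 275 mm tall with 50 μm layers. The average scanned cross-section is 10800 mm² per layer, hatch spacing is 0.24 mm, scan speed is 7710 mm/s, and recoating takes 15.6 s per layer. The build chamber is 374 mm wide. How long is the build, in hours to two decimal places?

Layer count = ceil(275 / 0.05) = 5500.
Scan path per layer = 10800 / 0.24 = 45000 mm.
Laser time per layer: 45000 / 7710 → 5.8366 s.
Layer cycle: 5.8366 + 15.6 → 21.4366 s.
Total: 5500 × 21.4366 s = 117901.3 s → 32.75 hours.

32.75 hours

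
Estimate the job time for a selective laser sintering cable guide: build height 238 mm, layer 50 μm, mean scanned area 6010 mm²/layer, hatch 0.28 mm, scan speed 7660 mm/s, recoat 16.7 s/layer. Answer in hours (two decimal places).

25.79 hours

Number of layers: 238 / 0.05 → 4760 (rounded up).
Per-layer scan distance = 6010 / 0.28 = 21464.3 mm.
Scan time per layer = 21464.3 / 7660, so 2.8021 s.
Time per layer = 2.8021 + 16.7 = 19.5021 s.
Total: 4760 × 19.5021 s = 92829.996 s → 25.79 hours.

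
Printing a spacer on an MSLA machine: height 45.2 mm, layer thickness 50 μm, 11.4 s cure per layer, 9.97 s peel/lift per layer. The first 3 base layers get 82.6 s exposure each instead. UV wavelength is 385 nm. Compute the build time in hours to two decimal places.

5.43 hours

Number of layers: 45.2 / 0.05 → 904 (rounded up).
Bottom layers = 3 × (82.6 + 9.97), so 277.71 s.
Normal layers: 901 × (11.4 + 9.97) → 19254.37 s.
Sum: 277.71 + 19254.37 = 19532.08 s → 5.43 hours.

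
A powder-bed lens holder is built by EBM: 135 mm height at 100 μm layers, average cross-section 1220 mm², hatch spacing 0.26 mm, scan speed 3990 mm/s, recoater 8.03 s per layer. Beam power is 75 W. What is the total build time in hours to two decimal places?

Layer count = ceil(135 / 0.1) = 1350.
Scan path per layer = 1220 / 0.26, so 4692.3 mm.
Per-layer scan time: 4692.3 / 3990 → 1.176 s.
Layer cycle: 1.176 + 8.03 → 9.206 s.
1350 layers × 9.206 s/layer = 12428.1 s, i.e. 3.45 hours.

3.45 hours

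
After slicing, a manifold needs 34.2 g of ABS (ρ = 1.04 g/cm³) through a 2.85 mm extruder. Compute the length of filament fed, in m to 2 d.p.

Volume = 34.2 g / 1.04 g·cm⁻³ = 32.8846 cm³ = 32884.6 mm³.
Cross-section of 2.85 mm filament: π·(2.85/2)² = 6.3794 mm².
L = V/A = 32884.6/6.3794 = 5154.81 mm → 5.15 m.

5.15 m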